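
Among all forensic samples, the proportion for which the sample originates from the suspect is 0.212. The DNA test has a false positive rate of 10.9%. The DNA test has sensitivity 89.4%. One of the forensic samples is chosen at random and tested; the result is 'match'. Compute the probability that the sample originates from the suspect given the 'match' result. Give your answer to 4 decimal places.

P(H | E) ≈ 0.6881

Write H for 'the sample originates from the suspect'. Prior odds H:¬H = 0.212/0.788 = 0.26904. For the 'match' outcome, the likelihood ratio is 0.894/0.109 = 8.2018.
Posterior odds = 0.26904 × 8.2018 = 2.2066, so P(H|E) = 2.2066/(1+2.2066) = 0.6881.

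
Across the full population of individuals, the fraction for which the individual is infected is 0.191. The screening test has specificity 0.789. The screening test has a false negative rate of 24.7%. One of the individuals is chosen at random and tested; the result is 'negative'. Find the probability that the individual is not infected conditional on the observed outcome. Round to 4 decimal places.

P(¬H | E) ≈ 0.9312

Let H be the event that the individual is infected. P(H) = 0.191, so P(¬H) = 0.809. With E the 'negative' result, P(E|H) = 0.247 and P(E|¬H) = 0.789.
P(E) = 0.247·0.191 + 0.789·0.809 = 0.047177 + 0.63830 = 0.68548.
By Bayes' theorem, P(H|E) = 0.047177 / 0.68548 = 0.0688. Hence P(¬H|E) = 1 − 0.0688 = 0.9312.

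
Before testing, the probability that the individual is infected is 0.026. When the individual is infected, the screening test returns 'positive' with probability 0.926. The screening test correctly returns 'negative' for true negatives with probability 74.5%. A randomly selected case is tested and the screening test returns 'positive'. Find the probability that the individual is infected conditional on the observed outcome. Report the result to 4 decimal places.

Let H be the event that the individual is infected. P(H) = 0.026, so P(¬H) = 0.974. With E the 'positive' result, P(E|H) = 0.926 and P(E|¬H) = 0.255.
P(E) = 0.926·0.026 + 0.255·0.974 = 0.024076 + 0.24837 = 0.27245.
By Bayes' theorem, P(H|E) = 0.024076 / 0.27245 = 0.0884.

P(H | E) ≈ 0.0884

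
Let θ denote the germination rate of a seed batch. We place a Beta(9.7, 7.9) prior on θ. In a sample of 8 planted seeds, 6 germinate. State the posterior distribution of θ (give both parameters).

Posterior: Beta(15.7, 9.9)

Observing 6 successes and 2 failures updates Beta(9.7, 7.9) by adding the success and failure counts to the two shape parameters: α = 9.7+6 = 15.7, β = 7.9+2 = 9.9.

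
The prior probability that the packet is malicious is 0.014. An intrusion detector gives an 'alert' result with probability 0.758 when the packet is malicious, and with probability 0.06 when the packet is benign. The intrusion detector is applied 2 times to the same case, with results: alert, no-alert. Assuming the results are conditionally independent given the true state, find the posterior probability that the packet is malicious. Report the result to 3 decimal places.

Let H be the event that the packet is malicious; start with P(H) = 0.014. P('alert'|H) = 0.758, P('alert'|¬H) = 0.06.
Update on result 1 ('alert'): P(H) ← 0.758·0.0140 / (0.758·0.0140 + 0.06·0.9860) = 0.010612/0.069772 = 0.1521.
Update on result 2 ('no-alert'): P(H) ← 0.242·0.1521 / (0.242·0.1521 + 0.94·0.8479) = 0.036807/0.83384 = 0.0441.

Posterior P(H) ≈ 0.044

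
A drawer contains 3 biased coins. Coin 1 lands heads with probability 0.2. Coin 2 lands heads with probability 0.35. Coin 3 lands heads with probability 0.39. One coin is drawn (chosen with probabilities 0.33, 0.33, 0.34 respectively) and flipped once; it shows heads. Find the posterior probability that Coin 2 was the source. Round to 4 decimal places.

Posterior probability ≈ 0.3677

Tabulate prior·likelihood by source: [1] prior 0.33, lik 0.2, product 0.06600; [2] prior 0.33, lik 0.35, product 0.1155; [3] prior 0.34, lik 0.39, product 0.1326.
Normalizing constant = 0.31410; the posterior for Coin 2 is its product over the sum, 0.1155/0.31410 = 0.3677.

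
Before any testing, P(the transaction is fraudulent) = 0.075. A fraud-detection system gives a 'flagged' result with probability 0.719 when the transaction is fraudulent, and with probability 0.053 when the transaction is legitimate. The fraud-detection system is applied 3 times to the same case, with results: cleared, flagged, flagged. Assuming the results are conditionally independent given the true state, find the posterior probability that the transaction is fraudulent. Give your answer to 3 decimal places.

Posterior P(H) ≈ 0.816

Let H be the event that the transaction is fraudulent; start with P(H) = 0.075. P('flagged'|H) = 0.719, P('flagged'|¬H) = 0.053.
Update on result 1 ('cleared'): P(H) ← 0.281·0.0750 / (0.281·0.0750 + 0.947·0.9250) = 0.021075/0.89705 = 0.0235.
Update on result 2 ('flagged'): P(H) ← 0.719·0.0235 / (0.719·0.0235 + 0.053·0.9765) = 0.016892/0.068647 = 0.2461.
Update on result 3 ('flagged'): P(H) ← 0.719·0.2461 / (0.719·0.2461 + 0.053·0.7539) = 0.17692/0.21688 = 0.8158.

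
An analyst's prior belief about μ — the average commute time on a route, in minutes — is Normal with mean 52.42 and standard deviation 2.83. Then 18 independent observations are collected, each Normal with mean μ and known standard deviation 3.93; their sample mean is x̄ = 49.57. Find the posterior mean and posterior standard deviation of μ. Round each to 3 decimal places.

Posterior mean ≈ 49.846; posterior SD ≈ 0.880

With known σ, the Normal prior is conjugate. Weight on the data is w = (n/σ²)/(n/σ² + 1/τ₀²) = 1.16543/(1.16543+0.124861) = 0.90323.
Posterior mean = w·x̄ + (1−w)·μ₀ = 0.90323·49.57 + 0.096769·52.42 = 49.846. Posterior variance = 1/(1.16543+0.124861) = 0.775017, so SD = 0.880.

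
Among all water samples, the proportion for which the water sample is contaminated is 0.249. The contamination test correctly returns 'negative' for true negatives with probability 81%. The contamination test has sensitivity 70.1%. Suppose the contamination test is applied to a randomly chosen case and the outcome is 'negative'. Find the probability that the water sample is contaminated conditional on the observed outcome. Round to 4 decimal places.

Write H for 'the water sample is contaminated'. Prior odds H:¬H = 0.249/0.751 = 0.33156. For the 'negative' outcome, the likelihood ratio is 0.299/0.81 = 0.36914.
Posterior odds = 0.33156 × 0.36914 = 0.12239, so P(H|E) = 0.12239/(1+0.12239) = 0.1090.

P(H | E) ≈ 0.1090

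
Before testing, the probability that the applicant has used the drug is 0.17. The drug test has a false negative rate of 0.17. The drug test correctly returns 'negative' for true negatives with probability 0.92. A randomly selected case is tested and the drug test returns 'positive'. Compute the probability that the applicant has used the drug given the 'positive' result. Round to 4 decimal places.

Write H for 'the applicant has used the drug'. Prior odds H:¬H = 0.17/0.83 = 0.20482. For the 'positive' outcome, the likelihood ratio is 0.83/0.08 = 10.375.
Posterior odds = 0.20482 × 10.375 = 2.1250, so P(H|E) = 2.1250/(1+2.1250) = 0.6800.

P(H | E) ≈ 0.6800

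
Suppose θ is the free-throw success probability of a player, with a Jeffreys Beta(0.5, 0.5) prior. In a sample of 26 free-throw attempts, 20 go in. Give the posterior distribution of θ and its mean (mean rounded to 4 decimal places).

Observing 20 successes and 6 failures updates Beta(0.5, 0.5) by adding the success and failure counts to the two shape parameters: α = 0.5+20 = 20.5, β = 0.5+6 = 6.5.
Posterior mean = α/(α+β) = 20.5/27 = 0.7593.

Posterior: Beta(20.5, 6.5); mean ≈ 0.7593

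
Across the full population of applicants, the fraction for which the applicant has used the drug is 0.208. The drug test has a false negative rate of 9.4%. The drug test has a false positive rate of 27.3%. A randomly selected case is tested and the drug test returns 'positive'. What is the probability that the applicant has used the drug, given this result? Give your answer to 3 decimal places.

P(H | E) ≈ 0.466

Let H be the event that the applicant has used the drug. P(H) = 0.208, so P(¬H) = 0.792. With E the 'positive' result, P(E|H) = 0.906 and P(E|¬H) = 0.273.
P(E) = 0.906·0.208 + 0.273·0.792 = 0.18845 + 0.21622 = 0.40466.
By Bayes' theorem, P(H|E) = 0.18845 / 0.40466 = 0.466.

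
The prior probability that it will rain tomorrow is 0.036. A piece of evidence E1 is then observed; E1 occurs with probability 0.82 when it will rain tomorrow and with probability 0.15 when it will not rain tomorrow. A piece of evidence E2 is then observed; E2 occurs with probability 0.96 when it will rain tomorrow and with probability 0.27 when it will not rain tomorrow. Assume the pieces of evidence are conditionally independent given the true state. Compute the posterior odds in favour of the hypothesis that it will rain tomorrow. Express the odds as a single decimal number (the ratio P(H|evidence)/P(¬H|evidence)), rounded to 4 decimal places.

Posterior odds ≈ 0.7259

Prior odds = 0.036/(1−0.036) = 0.037344.
Likelihood ratio for E1 = 0.82/0.15 = 5.4667.
Likelihood ratio for E2 = 0.96/0.27 = 3.5556.
Posterior odds = prior odds × LR₁ × LR₂ = 0.72586.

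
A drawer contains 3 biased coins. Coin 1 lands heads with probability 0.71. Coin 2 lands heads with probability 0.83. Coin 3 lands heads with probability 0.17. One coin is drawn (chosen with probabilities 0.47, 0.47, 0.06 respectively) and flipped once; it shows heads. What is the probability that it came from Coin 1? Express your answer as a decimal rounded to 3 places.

Posterior probability ≈ 0.455

P(heads|C1) = 0.71; P(heads|C2) = 0.83; P(heads|C3) = 0.17.
Prior × likelihood for each source: 0.47·0.71=0.3337, 0.47·0.83=0.3901, 0.06·0.17=0.01020. Summing gives P(heads) = 0.73400.
P(Coin 1 | heads) = 0.3337 / 0.73400 = 0.455.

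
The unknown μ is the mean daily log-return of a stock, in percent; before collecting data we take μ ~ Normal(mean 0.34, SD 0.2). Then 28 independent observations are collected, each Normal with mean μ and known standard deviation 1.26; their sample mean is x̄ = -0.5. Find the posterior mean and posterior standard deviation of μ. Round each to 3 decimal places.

Posterior mean ≈ -0.007; posterior SD ≈ 0.153

With known σ, the Normal prior is conjugate. Weight on the data is w = (n/σ²)/(n/σ² + 1/τ₀²) = 17.6367/(17.6367+25.0000) = 0.41365.
Posterior mean = w·x̄ + (1−w)·μ₀ = 0.41365·-0.5 + 0.58635·0.34 = -0.007. Posterior variance = 1/(17.6367+25.0000) = 0.0234540, so SD = 0.153.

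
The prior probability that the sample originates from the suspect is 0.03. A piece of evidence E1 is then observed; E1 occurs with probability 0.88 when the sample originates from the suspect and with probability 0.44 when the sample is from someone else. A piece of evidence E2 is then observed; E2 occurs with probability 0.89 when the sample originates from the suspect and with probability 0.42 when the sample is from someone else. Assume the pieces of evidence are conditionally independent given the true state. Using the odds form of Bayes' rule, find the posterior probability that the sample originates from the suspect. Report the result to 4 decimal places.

Posterior probability ≈ 0.1159

Prior odds = 0.03/(1−0.03) = 0.030928.
Likelihood ratio for E1 = 0.88/0.44 = 2.0000.
Likelihood ratio for E2 = 0.89/0.42 = 2.1190.
Posterior odds = prior odds × LR₁ × LR₂ = 0.13108.
Posterior probability = odds/(1+odds) = 0.13108/1.1311 = 0.1159.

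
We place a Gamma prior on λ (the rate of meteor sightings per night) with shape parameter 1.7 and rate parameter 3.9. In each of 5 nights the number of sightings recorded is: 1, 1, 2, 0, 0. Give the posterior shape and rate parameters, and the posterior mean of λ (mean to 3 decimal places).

The Poisson likelihood adds the total count to the shape and the number of exposure periods to the rate. Here ∑xᵢ = 4 and n = 5, so shape 1.7→5.7 and rate 3.9→8.9.
Posterior mean = shape/rate = 5.7/8.9 = 0.640.

Posterior: Gamma(shape=5.7, rate=8.9); mean ≈ 0.640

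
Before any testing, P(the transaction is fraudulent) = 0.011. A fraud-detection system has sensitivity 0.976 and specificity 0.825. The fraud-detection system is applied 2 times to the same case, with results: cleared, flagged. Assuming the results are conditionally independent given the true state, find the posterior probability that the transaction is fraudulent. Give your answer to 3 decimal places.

With H the event that the transaction is fraudulent, the joint likelihood of the observed sequence is P(data|H) = 0.024·0.976 = 0.023424 and P(data|¬H) = 0.825·0.175 = 0.14437.
Bayes: P(H|data) = 0.011·0.023424 / (0.011·0.023424 + 0.989·0.14437) = 0.00025766/0.14304 = 0.0018.

Posterior P(H) ≈ 0.002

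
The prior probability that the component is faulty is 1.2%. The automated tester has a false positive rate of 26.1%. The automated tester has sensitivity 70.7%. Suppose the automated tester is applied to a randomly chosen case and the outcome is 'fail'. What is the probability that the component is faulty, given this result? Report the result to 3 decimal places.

P(H | E) ≈ 0.032

Write H for 'the component is faulty'. Prior odds H:¬H = 0.012/0.988 = 0.012146. For the 'fail' outcome, the likelihood ratio is 0.707/0.261 = 2.7088.
Posterior odds = 0.012146 × 2.7088 = 0.032901, so P(H|E) = 0.032901/(1+0.032901) = 0.032.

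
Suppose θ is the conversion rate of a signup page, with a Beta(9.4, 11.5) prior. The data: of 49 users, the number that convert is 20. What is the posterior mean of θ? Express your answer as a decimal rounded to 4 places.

The binomial likelihood is conjugate to the Beta prior: with 20 successes and 29 failures, the posterior is Beta(9.4+20, 11.5+29) = Beta(29.4, 40.5).
Posterior mean = α/(α+β) = 29.4/69.9 = 0.4206.

Posterior mean ≈ 0.4206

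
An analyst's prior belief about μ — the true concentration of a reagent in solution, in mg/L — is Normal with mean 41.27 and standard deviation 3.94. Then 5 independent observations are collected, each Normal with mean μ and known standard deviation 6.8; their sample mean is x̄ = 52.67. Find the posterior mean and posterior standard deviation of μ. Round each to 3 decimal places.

Prior precision 1/τ₀² = 1/3.94² = 0.0644180; data precision n/σ² = 5/6.8² = 0.108131.
Posterior precision = 0.0644180 + 0.108131 = 0.172550, giving posterior SD = 1/√0.172550 = 2.407.
Posterior mean = (0.0644180·41.27 + 0.108131·52.67) / 0.172550 = 48.414.

Posterior mean ≈ 48.414; posterior SD ≈ 2.407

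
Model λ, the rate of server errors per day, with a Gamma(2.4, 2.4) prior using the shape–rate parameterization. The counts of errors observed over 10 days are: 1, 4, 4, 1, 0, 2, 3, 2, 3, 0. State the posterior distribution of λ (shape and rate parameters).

Total count ∑xᵢ = 20 over n = 10 days.
Gamma is conjugate to the Poisson likelihood: posterior is Gamma(shape = 2.4+20 = 22.4, rate = 2.4+10 = 12.4).

Posterior: Gamma(shape=22.4, rate=12.4)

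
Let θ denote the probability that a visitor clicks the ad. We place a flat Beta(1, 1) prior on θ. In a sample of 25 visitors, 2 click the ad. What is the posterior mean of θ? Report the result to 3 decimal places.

Posterior mean ≈ 0.111

The binomial likelihood is conjugate to the Beta prior: with 2 successes and 23 failures, the posterior is Beta(1+2, 1+23) = Beta(3, 24).
Posterior mean = α/(α+β) = 3/27 = 0.111.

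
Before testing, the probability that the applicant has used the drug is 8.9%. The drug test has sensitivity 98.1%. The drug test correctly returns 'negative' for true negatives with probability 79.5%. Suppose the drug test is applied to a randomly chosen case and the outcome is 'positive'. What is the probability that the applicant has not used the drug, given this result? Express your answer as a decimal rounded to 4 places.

P(¬H | E) ≈ 0.6814

Let H be the event that the applicant has used the drug. P(H) = 0.089, so P(¬H) = 0.911. With E the 'positive' result, P(E|H) = 0.981 and P(E|¬H) = 0.205.
P(E) = 0.981·0.089 + 0.205·0.911 = 0.087309 + 0.18676 = 0.27406.
By Bayes' theorem, P(H|E) = 0.087309 / 0.27406 = 0.3186. Hence P(¬H|E) = 1 − 0.3186 = 0.6814.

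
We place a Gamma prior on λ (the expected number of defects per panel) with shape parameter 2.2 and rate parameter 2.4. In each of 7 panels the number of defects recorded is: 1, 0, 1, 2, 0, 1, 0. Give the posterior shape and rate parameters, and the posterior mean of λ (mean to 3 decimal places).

The Poisson likelihood adds the total count to the shape and the number of exposure periods to the rate. Here ∑xᵢ = 5 and n = 7, so shape 2.2→7.2 and rate 2.4→9.4.
E[λ | data] = 7.2/9.4 = 0.766.

Posterior: Gamma(shape=7.2, rate=9.4); mean ≈ 0.766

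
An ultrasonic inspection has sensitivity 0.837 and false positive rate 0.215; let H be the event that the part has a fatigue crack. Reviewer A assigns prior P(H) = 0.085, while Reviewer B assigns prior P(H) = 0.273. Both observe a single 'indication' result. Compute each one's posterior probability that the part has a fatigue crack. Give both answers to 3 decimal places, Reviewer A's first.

Reviewer A: 0.266; Reviewer B: 0.594

P('+'|H) = 0.837, P('+'|¬H) = 0.215.
Reviewer A: numerator 0.837·0.085 = 0.071145; evidence = 0.071145+0.215·0.915 = 0.26787; posterior = 0.266.
Reviewer B: numerator 0.837·0.273 = 0.22850; evidence = 0.22850+0.215·0.727 = 0.38481; posterior = 0.594.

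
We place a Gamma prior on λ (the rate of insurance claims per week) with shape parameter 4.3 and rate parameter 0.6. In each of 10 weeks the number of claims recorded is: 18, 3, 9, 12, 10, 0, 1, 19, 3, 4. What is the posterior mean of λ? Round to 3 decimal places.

The Poisson likelihood adds the total count to the shape and the number of exposure periods to the rate. Here ∑xᵢ = 79 and n = 10, so shape 4.3→83.3 and rate 0.6→10.6.
E[λ | data] = 83.3/10.6 = 7.858.

Posterior mean ≈ 7.858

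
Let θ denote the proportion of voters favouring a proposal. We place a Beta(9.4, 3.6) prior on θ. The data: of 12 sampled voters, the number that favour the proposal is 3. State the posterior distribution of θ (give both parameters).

Posterior: Beta(12.4, 12.6)

The binomial likelihood is conjugate to the Beta prior: with 3 successes and 9 failures, the posterior is Beta(9.4+3, 3.6+9) = Beta(12.4, 12.6).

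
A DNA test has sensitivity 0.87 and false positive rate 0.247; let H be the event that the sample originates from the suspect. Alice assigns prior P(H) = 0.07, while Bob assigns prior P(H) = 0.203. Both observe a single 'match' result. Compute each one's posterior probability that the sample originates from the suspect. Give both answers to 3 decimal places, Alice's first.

The likelihood ratio for a 'match' result is 0.87/0.247 = 3.5223.
Alice: prior odds 0.07/0.93 = 0.075269; posterior odds 0.26512; posterior probability 0.210.
Bob: prior odds 0.203/0.797 = 0.25471; posterior odds 0.89714; posterior probability 0.473.

Alice: 0.210; Bob: 0.473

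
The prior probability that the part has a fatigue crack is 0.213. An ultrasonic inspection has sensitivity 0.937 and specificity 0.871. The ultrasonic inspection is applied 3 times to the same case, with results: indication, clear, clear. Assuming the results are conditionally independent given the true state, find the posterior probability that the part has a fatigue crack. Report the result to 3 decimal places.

With H the event that the part has a fatigue crack, the joint likelihood of the observed sequence is P(data|H) = 0.937·0.063·0.063 = 0.0037190 and P(data|¬H) = 0.129·0.871·0.871 = 0.097865.
Bayes: P(H|data) = 0.213·0.0037190 / (0.213·0.0037190 + 0.787·0.097865) = 0.00079214/0.077812 = 0.0102.

Posterior P(H) ≈ 0.010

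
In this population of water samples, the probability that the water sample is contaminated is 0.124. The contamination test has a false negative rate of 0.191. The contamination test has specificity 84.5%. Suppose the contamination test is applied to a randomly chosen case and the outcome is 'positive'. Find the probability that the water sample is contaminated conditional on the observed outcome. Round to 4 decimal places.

Let H be the event that the water sample is contaminated. P(H) = 0.124, so P(¬H) = 0.876. With E the 'positive' result, P(E|H) = 0.809 and P(E|¬H) = 0.155.
P(E) = 0.809·0.124 + 0.155·0.876 = 0.10032 + 0.13578 = 0.23610.
By Bayes' theorem, P(H|E) = 0.10032 / 0.23610 = 0.4249.

P(H | E) ≈ 0.4249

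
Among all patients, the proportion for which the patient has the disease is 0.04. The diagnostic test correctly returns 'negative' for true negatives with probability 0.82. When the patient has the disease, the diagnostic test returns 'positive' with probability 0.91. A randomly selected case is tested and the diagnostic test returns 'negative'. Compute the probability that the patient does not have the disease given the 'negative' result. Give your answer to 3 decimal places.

P(¬H | E) ≈ 0.995

Let H be the event that the patient has the disease. P(H) = 0.04, so P(¬H) = 0.96. With E the 'negative' result, P(E|H) = 0.09 and P(E|¬H) = 0.82.
P(E) = 0.09·0.04 + 0.82·0.96 = 0.0036000 + 0.78720 = 0.79080.
By Bayes' theorem, P(H|E) = 0.0036000 / 0.79080 = 0.005. Hence P(¬H|E) = 1 − 0.005 = 0.995.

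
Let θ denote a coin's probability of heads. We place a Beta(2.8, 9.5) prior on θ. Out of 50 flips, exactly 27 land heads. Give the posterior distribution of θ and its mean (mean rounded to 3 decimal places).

The binomial likelihood is conjugate to the Beta prior: with 27 successes and 23 failures, the posterior is Beta(2.8+27, 9.5+23) = Beta(29.8, 32.5).
E[θ | data] = 29.8/(29.8+32.5) = 0.478.

Posterior: Beta(29.8, 32.5); mean ≈ 0.478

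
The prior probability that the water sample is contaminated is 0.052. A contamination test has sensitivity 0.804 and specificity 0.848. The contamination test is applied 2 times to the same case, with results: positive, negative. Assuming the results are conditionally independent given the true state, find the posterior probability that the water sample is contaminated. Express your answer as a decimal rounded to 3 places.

Posterior P(H) ≈ 0.063

With H the event that the water sample is contaminated, the joint likelihood of the observed sequence is P(data|H) = 0.804·0.196 = 0.15758 and P(data|¬H) = 0.152·0.848 = 0.12890.
Bayes: P(H|data) = 0.052·0.15758 / (0.052·0.15758 + 0.948·0.12890) = 0.0081944/0.13039 = 0.0628.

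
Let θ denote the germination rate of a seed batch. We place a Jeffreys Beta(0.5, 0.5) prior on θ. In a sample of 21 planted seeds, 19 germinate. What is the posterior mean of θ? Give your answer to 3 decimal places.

Posterior mean ≈ 0.886

The binomial likelihood is conjugate to the Beta prior: with 19 successes and 2 failures, the posterior is Beta(0.5+19, 0.5+2) = Beta(19.5, 2.5).
Posterior mean = α/(α+β) = 19.5/22 = 0.886.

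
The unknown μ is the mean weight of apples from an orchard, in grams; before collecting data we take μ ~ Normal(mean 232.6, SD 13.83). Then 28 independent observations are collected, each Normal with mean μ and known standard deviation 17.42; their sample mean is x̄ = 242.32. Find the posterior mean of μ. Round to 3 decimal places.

Posterior mean ≈ 241.799

Prior precision 1/τ₀² = 1/13.83² = 0.00522824; data precision n/σ² = 28/17.42² = 0.0922703.
Posterior precision = 0.00522824 + 0.0922703 = 0.0974985.
Posterior mean = (0.00522824·232.6 + 0.0922703·242.32) / 0.0974985 = 241.799.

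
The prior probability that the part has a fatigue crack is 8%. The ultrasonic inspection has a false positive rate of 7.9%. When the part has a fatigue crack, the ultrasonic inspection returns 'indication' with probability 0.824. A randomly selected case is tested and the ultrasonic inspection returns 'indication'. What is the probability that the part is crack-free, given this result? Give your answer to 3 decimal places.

P(¬H | E) ≈ 0.524

Write H for 'the part has a fatigue crack'. Prior odds H:¬H = 0.08/0.92 = 0.086957. For the 'indication' outcome, the likelihood ratio is 0.824/0.079 = 10.430.
Posterior odds = 0.086957 × 10.430 = 0.90699, so P(H|E) = 0.90699/(1+0.90699) = 0.476. Then P(¬H|E) = 1 − 0.476 = 0.524.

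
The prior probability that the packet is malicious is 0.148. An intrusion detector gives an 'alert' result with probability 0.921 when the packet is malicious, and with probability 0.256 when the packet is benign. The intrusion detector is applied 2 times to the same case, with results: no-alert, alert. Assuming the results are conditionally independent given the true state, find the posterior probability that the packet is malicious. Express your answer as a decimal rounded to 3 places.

Let H be the event that the packet is malicious; start with P(H) = 0.148. P('alert'|H) = 0.921, P('alert'|¬H) = 0.256.
Update on result 1 ('no-alert'): P(H) ← 0.079·0.1480 / (0.079·0.1480 + 0.744·0.8520) = 0.011692/0.64558 = 0.0181.
Update on result 2 ('alert'): P(H) ← 0.921·0.0181 / (0.921·0.0181 + 0.256·0.9819) = 0.016680/0.26804 = 0.0622.

Posterior P(H) ≈ 0.062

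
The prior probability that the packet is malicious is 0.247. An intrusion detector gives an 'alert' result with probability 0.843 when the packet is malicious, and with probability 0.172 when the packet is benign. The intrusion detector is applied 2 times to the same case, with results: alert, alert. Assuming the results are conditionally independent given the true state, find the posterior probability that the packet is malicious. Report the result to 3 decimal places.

Posterior P(H) ≈ 0.887

With H the event that the packet is malicious, the joint likelihood of the observed sequence is P(data|H) = 0.843·0.843 = 0.71065 and P(data|¬H) = 0.172·0.172 = 0.029584.
Bayes: P(H|data) = 0.247·0.71065 / (0.247·0.71065 + 0.753·0.029584) = 0.17553/0.19781 = 0.8874.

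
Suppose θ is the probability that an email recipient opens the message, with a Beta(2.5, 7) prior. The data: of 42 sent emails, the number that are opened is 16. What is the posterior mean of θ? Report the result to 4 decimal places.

Posterior mean ≈ 0.3592

The binomial likelihood is conjugate to the Beta prior: with 16 successes and 26 failures, the posterior is Beta(2.5+16, 7+26) = Beta(18.5, 33).
Posterior mean = α/(α+β) = 18.5/51.5 = 0.3592.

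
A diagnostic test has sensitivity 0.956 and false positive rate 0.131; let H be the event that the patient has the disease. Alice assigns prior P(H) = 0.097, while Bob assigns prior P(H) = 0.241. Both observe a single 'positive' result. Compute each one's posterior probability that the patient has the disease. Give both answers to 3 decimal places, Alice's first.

Alice: 0.439; Bob: 0.699

The likelihood ratio for a 'positive' result is 0.956/0.131 = 7.2977.
Alice: prior odds 0.097/0.903 = 0.10742; posterior odds 0.78392; posterior probability 0.439.
Bob: prior odds 0.241/0.759 = 0.31752; posterior odds 2.3172; posterior probability 0.699.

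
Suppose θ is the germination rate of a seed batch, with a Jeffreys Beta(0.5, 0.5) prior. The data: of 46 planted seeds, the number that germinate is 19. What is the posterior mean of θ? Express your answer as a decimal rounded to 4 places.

Observing 19 successes and 27 failures updates Beta(0.5, 0.5) by adding the success and failure counts to the two shape parameters: α = 0.5+19 = 19.5, β = 0.5+27 = 27.5.
E[θ | data] = 19.5/(19.5+27.5) = 0.4149.

Posterior mean ≈ 0.4149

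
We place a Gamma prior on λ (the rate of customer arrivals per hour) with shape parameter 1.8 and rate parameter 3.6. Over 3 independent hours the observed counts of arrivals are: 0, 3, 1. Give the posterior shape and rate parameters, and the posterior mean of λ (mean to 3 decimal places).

Posterior: Gamma(shape=5.8, rate=6.6); mean ≈ 0.879

The Poisson likelihood adds the total count to the shape and the number of exposure periods to the rate. Here ∑xᵢ = 4 and n = 3, so shape 1.8→5.8 and rate 3.6→6.6.
E[λ | data] = 5.8/6.6 = 0.879.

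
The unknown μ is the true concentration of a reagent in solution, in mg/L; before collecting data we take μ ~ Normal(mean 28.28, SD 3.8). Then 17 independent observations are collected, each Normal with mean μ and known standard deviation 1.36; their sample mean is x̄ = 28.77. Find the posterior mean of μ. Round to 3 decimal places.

Prior precision 1/τ₀² = 1/3.8² = 0.0692521; data precision n/σ² = 17/1.36² = 9.19118.
Posterior precision = 0.0692521 + 9.19118 = 9.26043.
Posterior mean = (0.0692521·28.28 + 9.19118·28.77) / 9.26043 = 28.766.

Posterior mean ≈ 28.766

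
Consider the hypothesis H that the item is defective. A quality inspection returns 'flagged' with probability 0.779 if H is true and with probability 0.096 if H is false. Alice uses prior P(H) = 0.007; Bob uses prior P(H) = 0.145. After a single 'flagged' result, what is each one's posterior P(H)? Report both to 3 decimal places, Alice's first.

P('+'|H) = 0.779, P('+'|¬H) = 0.096.
Alice: numerator 0.779·0.007 = 0.0054530; evidence = 0.0054530+0.096·0.993 = 0.10078; posterior = 0.054.
Bob: numerator 0.779·0.145 = 0.11295; evidence = 0.11295+0.096·0.855 = 0.19504; posterior = 0.579.

Alice: 0.054; Bob: 0.579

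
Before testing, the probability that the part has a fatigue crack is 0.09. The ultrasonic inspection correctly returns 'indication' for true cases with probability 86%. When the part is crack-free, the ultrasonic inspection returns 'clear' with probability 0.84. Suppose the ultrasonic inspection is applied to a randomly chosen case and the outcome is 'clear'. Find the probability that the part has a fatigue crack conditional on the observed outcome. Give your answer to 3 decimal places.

Let H be the event that the part has a fatigue crack. P(H) = 0.09, so P(¬H) = 0.91. With E the 'clear' result, P(E|H) = 0.14 and P(E|¬H) = 0.84.
P(E) = 0.14·0.09 + 0.84·0.91 = 0.012600 + 0.76440 = 0.77700.
By Bayes' theorem, P(H|E) = 0.012600 / 0.77700 = 0.016.

P(H | E) ≈ 0.016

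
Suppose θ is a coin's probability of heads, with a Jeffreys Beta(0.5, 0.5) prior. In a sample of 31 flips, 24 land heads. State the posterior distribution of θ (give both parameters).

The binomial likelihood is conjugate to the Beta prior: with 24 successes and 7 failures, the posterior is Beta(0.5+24, 0.5+7) = Beta(24.5, 7.5).

Posterior: Beta(24.5, 7.5)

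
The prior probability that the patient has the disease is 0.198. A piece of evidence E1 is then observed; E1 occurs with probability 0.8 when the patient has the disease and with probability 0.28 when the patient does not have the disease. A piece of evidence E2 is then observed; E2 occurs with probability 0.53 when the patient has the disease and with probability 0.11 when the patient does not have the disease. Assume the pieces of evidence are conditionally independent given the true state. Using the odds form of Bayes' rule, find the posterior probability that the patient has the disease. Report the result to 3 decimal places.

Posterior probability ≈ 0.773

Prior odds = 0.198/(1−0.198) = 0.24688.
Likelihood ratio for E1 = 0.8/0.28 = 2.8571.
Likelihood ratio for E2 = 0.53/0.11 = 4.8182.
Posterior odds = prior odds × LR₁ × LR₂ = 3.3986.
Posterior probability = odds/(1+odds) = 3.3986/4.3986 = 0.773.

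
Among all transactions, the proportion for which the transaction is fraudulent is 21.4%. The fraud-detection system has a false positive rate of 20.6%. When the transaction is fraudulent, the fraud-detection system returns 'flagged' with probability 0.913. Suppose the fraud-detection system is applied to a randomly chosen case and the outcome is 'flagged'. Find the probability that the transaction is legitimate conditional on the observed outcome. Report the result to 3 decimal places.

Let H be the event that the transaction is fraudulent. P(H) = 0.214, so P(¬H) = 0.786. With E the 'flagged' result, P(E|H) = 0.913 and P(E|¬H) = 0.206.
P(E) = 0.913·0.214 + 0.206·0.786 = 0.19538 + 0.16192 = 0.35730.
By Bayes' theorem, P(H|E) = 0.19538 / 0.35730 = 0.547. Hence P(¬H|E) = 1 − 0.547 = 0.453.

P(¬H | E) ≈ 0.453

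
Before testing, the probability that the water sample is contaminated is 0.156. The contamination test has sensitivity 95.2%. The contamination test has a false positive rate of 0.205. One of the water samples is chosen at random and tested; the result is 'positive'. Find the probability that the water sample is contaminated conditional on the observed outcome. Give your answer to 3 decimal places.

Write H for 'the water sample is contaminated'. Prior odds H:¬H = 0.156/0.844 = 0.18483. For the 'positive' outcome, the likelihood ratio is 0.952/0.205 = 4.6439.
Posterior odds = 0.18483 × 4.6439 = 0.85835, so P(H|E) = 0.85835/(1+0.85835) = 0.462.

P(H | E) ≈ 0.462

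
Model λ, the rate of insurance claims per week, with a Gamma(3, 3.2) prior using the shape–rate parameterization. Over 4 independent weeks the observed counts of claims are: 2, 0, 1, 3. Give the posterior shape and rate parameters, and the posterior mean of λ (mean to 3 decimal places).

Posterior: Gamma(shape=9, rate=7.2); mean ≈ 1.250

Total count ∑xᵢ = 6 over n = 4 weeks.
Gamma is conjugate to the Poisson likelihood: posterior is Gamma(shape = 3+6 = 9, rate = 3.2+4 = 7.2).
E[λ | data] = 9/7.2 = 1.250.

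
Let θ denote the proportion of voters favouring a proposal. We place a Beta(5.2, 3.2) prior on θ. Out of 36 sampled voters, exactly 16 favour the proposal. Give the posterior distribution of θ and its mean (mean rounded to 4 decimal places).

Posterior: Beta(21.2, 23.2); mean ≈ 0.4775

The binomial likelihood is conjugate to the Beta prior: with 16 successes and 20 failures, the posterior is Beta(5.2+16, 3.2+20) = Beta(21.2, 23.2).
Posterior mean = α/(α+β) = 21.2/44.4 = 0.4775.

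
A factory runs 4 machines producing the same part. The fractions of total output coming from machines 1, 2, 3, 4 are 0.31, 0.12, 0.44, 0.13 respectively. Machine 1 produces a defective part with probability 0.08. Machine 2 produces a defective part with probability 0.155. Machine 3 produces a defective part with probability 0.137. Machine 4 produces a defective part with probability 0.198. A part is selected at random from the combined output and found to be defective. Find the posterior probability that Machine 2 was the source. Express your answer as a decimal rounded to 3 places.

Posterior probability ≈ 0.144

P(defective|M1) = 0.08; P(defective|M2) = 0.155; P(defective|M3) = 0.137; P(defective|M4) = 0.198.
Prior × likelihood for each source: 0.31·0.08=0.02480, 0.12·0.155=0.01860, 0.44·0.137=0.06028, 0.13·0.198=0.02574. Summing gives P(defective) = 0.12942.
P(Machine 2 | defective) = 0.01860 / 0.12942 = 0.144.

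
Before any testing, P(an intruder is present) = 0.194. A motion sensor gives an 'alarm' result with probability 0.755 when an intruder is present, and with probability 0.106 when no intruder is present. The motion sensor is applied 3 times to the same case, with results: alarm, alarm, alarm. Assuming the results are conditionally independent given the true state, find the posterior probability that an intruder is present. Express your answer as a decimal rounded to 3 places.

Posterior P(H) ≈ 0.989

Let H be the event that an intruder is present; start with P(H) = 0.194. P('alarm'|H) = 0.755, P('alarm'|¬H) = 0.106.
Update on result 1 ('alarm'): P(H) ← 0.755·0.1940 / (0.755·0.1940 + 0.106·0.8060) = 0.14647/0.23191 = 0.6316.
Update on result 2 ('alarm'): P(H) ← 0.755·0.6316 / (0.755·0.6316 + 0.106·0.3684) = 0.47685/0.51590 = 0.9243.
Update on result 3 ('alarm'): P(H) ← 0.755·0.9243 / (0.755·0.9243 + 0.106·0.0757) = 0.69785/0.70587 = 0.9886.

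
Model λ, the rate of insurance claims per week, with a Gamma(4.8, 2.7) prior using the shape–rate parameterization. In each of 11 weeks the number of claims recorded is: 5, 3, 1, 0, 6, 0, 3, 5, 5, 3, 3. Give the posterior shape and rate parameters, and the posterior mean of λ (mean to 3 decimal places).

Posterior: Gamma(shape=38.8, rate=13.7); mean ≈ 2.832

The Poisson likelihood adds the total count to the shape and the number of exposure periods to the rate. Here ∑xᵢ = 34 and n = 11, so shape 4.8→38.8 and rate 2.7→13.7.
E[λ | data] = 38.8/13.7 = 2.832.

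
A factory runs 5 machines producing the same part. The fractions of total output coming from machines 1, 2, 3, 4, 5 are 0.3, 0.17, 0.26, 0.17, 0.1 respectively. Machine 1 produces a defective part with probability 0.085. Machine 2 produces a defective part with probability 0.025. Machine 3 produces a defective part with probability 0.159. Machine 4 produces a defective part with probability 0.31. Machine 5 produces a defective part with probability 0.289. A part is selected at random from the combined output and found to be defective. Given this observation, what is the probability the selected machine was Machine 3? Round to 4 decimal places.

Posterior probability ≈ 0.2707

P(defective|M1) = 0.085; P(defective|M2) = 0.025; P(defective|M3) = 0.159; P(defective|M4) = 0.31; P(defective|M5) = 0.289.
Prior × likelihood for each source: 0.3·0.085=0.02550, 0.17·0.025=0.004250, 0.26·0.159=0.04134, 0.17·0.31=0.05270, 0.1·0.289=0.02890. Summing gives P(defective) = 0.15269.
P(Machine 3 | defective) = 0.04134 / 0.15269 = 0.2707.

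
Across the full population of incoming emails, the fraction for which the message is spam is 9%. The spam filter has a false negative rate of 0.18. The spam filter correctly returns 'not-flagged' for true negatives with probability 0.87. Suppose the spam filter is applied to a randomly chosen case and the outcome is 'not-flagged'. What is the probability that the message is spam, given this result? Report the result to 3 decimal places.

P(H | E) ≈ 0.020

Let H be the event that the message is spam. P(H) = 0.09, so P(¬H) = 0.91. With E the 'not-flagged' result, P(E|H) = 0.18 and P(E|¬H) = 0.87.
P(E) = 0.18·0.09 + 0.87·0.91 = 0.016200 + 0.79170 = 0.80790.
By Bayes' theorem, P(H|E) = 0.016200 / 0.80790 = 0.020.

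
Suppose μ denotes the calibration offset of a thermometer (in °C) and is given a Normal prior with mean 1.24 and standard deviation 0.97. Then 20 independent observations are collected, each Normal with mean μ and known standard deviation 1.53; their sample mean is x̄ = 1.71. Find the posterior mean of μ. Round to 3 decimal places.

Posterior mean ≈ 1.658

With known σ, the Normal prior is conjugate. Weight on the data is w = (n/σ²)/(n/σ² + 1/τ₀²) = 8.54372/(8.54372+1.06281) = 0.88937.
Posterior mean = w·x̄ + (1−w)·μ₀ = 0.88937·1.71 + 0.11063·1.24 = 1.658.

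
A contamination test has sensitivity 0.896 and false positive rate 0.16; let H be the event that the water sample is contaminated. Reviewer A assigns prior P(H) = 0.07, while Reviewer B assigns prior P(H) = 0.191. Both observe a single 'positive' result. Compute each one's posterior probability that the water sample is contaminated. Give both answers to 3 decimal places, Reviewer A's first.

P('+'|H) = 0.896, P('+'|¬H) = 0.16.
Reviewer A: numerator 0.896·0.07 = 0.062720; evidence = 0.062720+0.16·0.93 = 0.21152; posterior = 0.297.
Reviewer B: numerator 0.896·0.191 = 0.17114; evidence = 0.17114+0.16·0.809 = 0.30058; posterior = 0.569.

Reviewer A: 0.297; Reviewer B: 0.569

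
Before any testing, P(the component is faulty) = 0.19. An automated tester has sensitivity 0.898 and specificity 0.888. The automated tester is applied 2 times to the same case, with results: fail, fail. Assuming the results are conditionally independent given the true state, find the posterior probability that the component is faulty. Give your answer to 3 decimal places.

With H the event that the component is faulty, the joint likelihood of the observed sequence is P(data|H) = 0.898·0.898 = 0.80640 and P(data|¬H) = 0.112·0.112 = 0.012544.
Bayes: P(H|data) = 0.19·0.80640 / (0.19·0.80640 + 0.81·0.012544) = 0.15322/0.16338 = 0.9378.

Posterior P(H) ≈ 0.938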